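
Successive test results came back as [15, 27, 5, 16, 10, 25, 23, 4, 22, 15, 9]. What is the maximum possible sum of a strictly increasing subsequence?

Let S[i] be the best sum of a strictly increasing subsequence ending at i:
i:      1  2  3  4  5  6  7  8  9 10 11
a[i]:  15 27  5 16 10 25 23  4 22 15  9
S:     15 42  5 31 15 56 54  4 53 30 14
Maximum is 56 (e.g. 15 + 16 + 25).

56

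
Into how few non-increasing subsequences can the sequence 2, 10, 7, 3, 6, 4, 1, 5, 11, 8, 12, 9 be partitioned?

Place each on the leftmost legal pile:
2 → new pile 1 (tops now [2])
10 → new pile 2 (tops now [2, 10])
7 → pile 2 (tops now [2, 7])
3 → pile 2 (tops now [2, 3])
6 → new pile 3 (tops now [2, 3, 6])
4 → pile 3 (tops now [2, 3, 4])
1 → pile 1 (tops now [1, 3, 4])
5 → new pile 4 (tops now [1, 3, 4, 5])
11 → new pile 5 (tops now [1, 3, 4, 5, 11])
8 → pile 5 (tops now [1, 3, 4, 5, 8])
12 → new pile 6 (tops now [1, 3, 4, 5, 8, 12])
9 → pile 6 (tops now [1, 3, 4, 5, 8, 9])
Six piles.

6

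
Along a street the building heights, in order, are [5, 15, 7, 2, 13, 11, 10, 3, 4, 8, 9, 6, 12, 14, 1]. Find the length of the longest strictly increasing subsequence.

Let dp[i] be the length of the longest such subsequence ending at index i:
i:      1  2  3  4  5  6  7  8  9 10 11 12 13 14 15
a[i]:   5 15  7  2 13 11 10  3  4  8  9  6 12 14  1
dp:     1  2  2  1  3  3  3  2  3  4  5  4  6  7  1
Maximum dp value is 7.

7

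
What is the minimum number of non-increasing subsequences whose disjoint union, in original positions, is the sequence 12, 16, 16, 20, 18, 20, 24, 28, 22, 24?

6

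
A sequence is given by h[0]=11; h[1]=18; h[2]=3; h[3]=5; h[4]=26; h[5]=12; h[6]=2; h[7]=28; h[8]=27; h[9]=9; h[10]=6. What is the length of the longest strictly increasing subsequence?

4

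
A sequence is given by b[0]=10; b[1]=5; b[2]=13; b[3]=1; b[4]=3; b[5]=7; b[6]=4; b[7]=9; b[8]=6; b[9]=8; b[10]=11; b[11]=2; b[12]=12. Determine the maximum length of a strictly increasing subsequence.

7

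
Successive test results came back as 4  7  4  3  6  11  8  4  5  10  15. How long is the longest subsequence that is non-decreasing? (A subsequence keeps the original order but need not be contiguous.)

Let dp[i] be the length of the longest such subsequence ending at index i:
i:      1  2  3  4  5  6  7  8  9 10 11
a[i]:   4  7  4  3  6 11  8  4  5 10 15
dp:     1  2  2  1  3  4  4  3  4  5  6
Maximum dp value is 6.

6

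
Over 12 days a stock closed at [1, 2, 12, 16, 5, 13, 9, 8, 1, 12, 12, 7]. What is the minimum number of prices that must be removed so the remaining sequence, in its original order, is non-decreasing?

6

Fewest deletions = n − (longest non-decreasing subsequence).
i:      1  2  3  4  5  6  7  8  9 10 11 12
a[i]:   1  2 12 16  5 13  9  8  1 12 12  7
dp:     1  2  3  4  3  4  4  4  2  5  6  4
max dp = 6, so deletions = 12 − 6 = 6.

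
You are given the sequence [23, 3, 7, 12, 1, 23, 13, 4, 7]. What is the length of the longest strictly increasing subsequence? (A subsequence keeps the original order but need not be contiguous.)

Let dp[i] be the length of the longest such subsequence ending at index i:
i:      1  2  3  4  5  6  7  8  9
a[i]:  23  3  7 12  1 23 13  4  7
dp:     1  1  2  3  1  4  4  2  3
Maximum dp value is 4.

4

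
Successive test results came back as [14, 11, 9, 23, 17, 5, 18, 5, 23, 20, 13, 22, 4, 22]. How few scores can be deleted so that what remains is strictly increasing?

Fewest deletions = n − (longest strictly increasing subsequence).
i:      1  2  3  4  5  6  7  8  9 10 11 12 13 14
a[i]:  14 11  9 23 17  5 18  5 23 20 13 22  4 22
dp:     1  1  1  2  2  1  3  1  4  4  2  5  1  5
max dp = 5, so deletions = 14 − 5 = 9.

9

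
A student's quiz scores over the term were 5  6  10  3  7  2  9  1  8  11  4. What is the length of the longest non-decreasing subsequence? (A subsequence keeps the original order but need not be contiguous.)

5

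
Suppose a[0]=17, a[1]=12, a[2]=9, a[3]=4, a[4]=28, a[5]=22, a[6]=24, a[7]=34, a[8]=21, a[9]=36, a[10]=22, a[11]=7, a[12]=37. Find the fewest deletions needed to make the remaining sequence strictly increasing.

Fewest deletions = n − (longest strictly increasing subsequence).
i:      0  1  2  3  4  5  6  7  8  9 10 11 12
a[i]:  17 12  9  4 28 22 24 34 21 36 22  7 37
dp:     1  1  1  1  2  2  3  4  2  5  3  2  6
max dp = 6, so deletions = 13 − 6 = 7.

7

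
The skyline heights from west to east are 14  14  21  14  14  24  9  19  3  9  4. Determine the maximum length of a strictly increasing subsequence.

Track the smallest tail for each achievable length (strict):
14 → extends → [14]
14 → already a tail → [14]
21 → extends → [14, 21]
14 → already a tail → [14, 21]
14 → already a tail → [14, 21]
24 → extends → [14, 21, 24]
9 → replaces 14 → [9, 21, 24]
19 → replaces 21 → [9, 19, 24]
3 → replaces 9 → [3, 19, 24]
9 → replaces 19 → [3, 9, 24]
4 → replaces 9 → [3, 4, 24]
Three tails, so the longest strictly increasing subsequence has length 3 (e.g. 14, 21, 24).

3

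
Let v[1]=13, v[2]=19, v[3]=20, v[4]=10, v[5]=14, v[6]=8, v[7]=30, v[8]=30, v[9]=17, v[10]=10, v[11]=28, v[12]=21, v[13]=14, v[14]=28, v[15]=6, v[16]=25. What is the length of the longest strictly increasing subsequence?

5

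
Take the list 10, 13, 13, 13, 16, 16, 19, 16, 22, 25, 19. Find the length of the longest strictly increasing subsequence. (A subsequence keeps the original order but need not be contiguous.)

6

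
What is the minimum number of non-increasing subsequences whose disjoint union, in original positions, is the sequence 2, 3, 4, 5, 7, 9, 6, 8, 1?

Place each on the leftmost legal pile:
2 → new pile 1 (tops now [2])
3 → new pile 2 (tops now [2, 3])
4 → new pile 3 (tops now [2, 3, 4])
5 → new pile 4 (tops now [2, 3, 4, 5])
7 → new pile 5 (tops now [2, 3, 4, 5, 7])
9 → new pile 6 (tops now [2, 3, 4, 5, 7, 9])
6 → pile 5 (tops now [2, 3, 4, 5, 6, 9])
8 → pile 6 (tops now [2, 3, 4, 5, 6, 8])
1 → pile 1 (tops now [1, 3, 4, 5, 6, 8])
Six piles.

6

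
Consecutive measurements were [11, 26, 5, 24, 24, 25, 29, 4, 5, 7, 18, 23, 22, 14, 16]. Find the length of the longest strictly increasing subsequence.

Let dp[i] be the length of the longest such subsequence ending at index i:
i:      1  2  3  4  5  6  7  8  9 10 11 12 13 14 15
a[i]:  11 26  5 24 24 25 29  4  5  7 18 23 22 14 16
dp:     1  2  1  2  2  3  4  1  2  3  4  5  5  4  5
Maximum dp value is 5.

5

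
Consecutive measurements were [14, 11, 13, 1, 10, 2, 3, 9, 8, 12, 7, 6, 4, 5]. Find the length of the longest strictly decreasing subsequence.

8

Negate each value so 'decreasing' becomes 'increasing', then run patience tails on the negated sequence:
-14 → extends → [-14]
-11 → extends → [-14, -11]
-13 → replaces -11 → [-14, -13]
-1 → extends → [-14, -13, -1]
-10 → replaces -1 → [-14, -13, -10]
-2 → extends → [-14, -13, -10, -2]
-3 → replaces -2 → [-14, -13, -10, -3]
-9 → replaces -3 → [-14, -13, -10, -9]
-8 → extends → [-14, -13, -10, -9, -8]
-12 → replaces -10 → [-14, -13, -12, -9, -8]
-7 → extends → [-14, -13, -12, -9, -8, -7]
-6 → extends → [-14, -13, -12, -9, -8, -7, -6]
-4 → extends → [-14, -13, -12, -9, -8, -7, -6, -4]
-5 → replaces -4 → [-14, -13, -12, -9, -8, -7, -6, -5]
Eight tails, so the longest strictly decreasing subsequence of the original has length 8.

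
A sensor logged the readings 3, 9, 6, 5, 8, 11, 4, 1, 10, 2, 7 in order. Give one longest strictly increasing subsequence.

Patience tails give the LIS length; then backtrack through the dp parents:
3 → extends → [3]
9 → extends → [3, 9]
6 → replaces 9 → [3, 6]
5 → replaces 6 → [3, 5]
8 → extends → [3, 5, 8]
11 → extends → [3, 5, 8, 11]
4 → replaces 5 → [3, 4, 8, 11]
1 → replaces 3 → [1, 4, 8, 11]
10 → replaces 11 → [1, 4, 8, 10]
2 → replaces 4 → [1, 2, 8, 10]
7 → replaces 8 → [1, 2, 7, 10]
Length 4; one witness is 3, 6, 8, 11.

3, 6, 8, 11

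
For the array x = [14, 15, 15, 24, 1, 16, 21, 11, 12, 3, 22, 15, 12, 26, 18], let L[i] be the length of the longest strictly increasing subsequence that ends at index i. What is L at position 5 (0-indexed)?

dp[i] = 1 + max{dp[j] : j<i, x[j]<x[i]} (or 1 if no such j):
i:      0  1  2  3  4  5  6  7  8  9 10 11 12 13 14
x[i]:  14 15 15 24  1 16 21 11 12  3 22 15 12 26 18
dp:     1  2  2  3  1  3  4  2  3  2  5  4  3  6  5
At index 5 the value is 3.

3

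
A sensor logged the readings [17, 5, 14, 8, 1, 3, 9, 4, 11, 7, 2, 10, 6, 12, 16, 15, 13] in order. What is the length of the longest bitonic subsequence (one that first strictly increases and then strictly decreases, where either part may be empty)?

inc[i] = longest strictly increasing subsequence ending at i; dec[i] = longest strictly decreasing subsequence starting at i:
i:      1  2  3  4  5  6  7  8  9 10 11 12 13 14 15 16 17
a[i]:  17  5 14  8  1  3  9  4 11  7  2 10  6 12 16 15 13
inc:    1  1  2  2  1  2  3  3  4  4  2  5  4  6  7  7  7
dec:    5  3  4  3  1  2  3  2  3  2  1  2  1  1  3  2  1
Best peak at i=15 (value 16): inc=7, dec=3, length 7+3−1 = 9.

9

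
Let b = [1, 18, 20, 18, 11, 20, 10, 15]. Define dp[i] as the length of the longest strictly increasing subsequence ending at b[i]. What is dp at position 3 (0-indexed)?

2

dp[i] = 1 + max{dp[j] : j<i, b[j]<b[i]} (or 1 if no such j):
i:      0  1  2  3  4  5  6  7
b[i]:   1 18 20 18 11 20 10 15
dp:     1  2  3  2  2  3  2  3
At index 3 the value is 2.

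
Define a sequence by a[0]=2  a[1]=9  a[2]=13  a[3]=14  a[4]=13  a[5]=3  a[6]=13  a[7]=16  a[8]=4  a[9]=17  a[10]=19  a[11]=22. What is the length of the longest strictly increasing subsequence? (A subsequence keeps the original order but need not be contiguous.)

Track the smallest tail for each achievable length (strict):
2 → extends → [2]
9 → extends → [2, 9]
13 → extends → [2, 9, 13]
14 → extends → [2, 9, 13, 14]
13 → already a tail → [2, 9, 13, 14]
3 → replaces 9 → [2, 3, 13, 14]
13 → already a tail → [2, 3, 13, 14]
16 → extends → [2, 3, 13, 14, 16]
4 → replaces 13 → [2, 3, 4, 14, 16]
17 → extends → [2, 3, 4, 14, 16, 17]
19 → extends → [2, 3, 4, 14, 16, 17, 19]
22 → extends → [2, 3, 4, 14, 16, 17, 19, 22]
Eight tails, so the longest strictly increasing subsequence has length 8 (e.g. 2, 9, 13, 14, 16, 17, 19, 22).

8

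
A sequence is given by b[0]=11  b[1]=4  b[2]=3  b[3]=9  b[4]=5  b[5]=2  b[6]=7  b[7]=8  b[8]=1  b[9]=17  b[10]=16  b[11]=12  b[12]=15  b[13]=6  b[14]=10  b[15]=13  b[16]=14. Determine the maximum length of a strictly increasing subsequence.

7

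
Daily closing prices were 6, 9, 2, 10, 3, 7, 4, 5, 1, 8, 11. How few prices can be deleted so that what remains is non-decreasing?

5

Fewest deletions = n − (longest non-decreasing subsequence).
i:      1  2  3  4  5  6  7  8  9 10 11
a[i]:   6  9  2 10  3  7  4  5  1  8 11
dp:     1  2  1  3  2  3  3  4  1  5  6
max dp = 6, so deletions = 11 − 6 = 5.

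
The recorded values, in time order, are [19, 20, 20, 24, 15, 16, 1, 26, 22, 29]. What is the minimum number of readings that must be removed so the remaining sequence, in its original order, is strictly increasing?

5

Fewest deletions = n − (longest strictly increasing subsequence).
i:      1  2  3  4  5  6  7  8  9 10
a[i]:  19 20 20 24 15 16  1 26 22 29
dp:     1  2  2  3  1  2  1  4  3  5
max dp = 5, so deletions = 10 − 5 = 5.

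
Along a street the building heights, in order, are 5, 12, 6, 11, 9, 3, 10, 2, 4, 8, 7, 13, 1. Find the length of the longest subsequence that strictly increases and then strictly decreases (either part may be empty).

inc[i] = longest strictly increasing subsequence ending at i; dec[i] = longest strictly decreasing subsequence starting at i:
i:      1  2  3  4  5  6  7  8  9 10 11 12 13
a[i]:   5 12  6 11  9  3 10  2  4  8  7 13  1
inc:    1  2  2  3  3  1  4  1  2  3  3  5  1
dec:    4  6  4  5  4  3  4  2  2  3  2  2  1
Best peak at i=2 (value 12): inc=2, dec=6, length 2+6−1 = 7.

7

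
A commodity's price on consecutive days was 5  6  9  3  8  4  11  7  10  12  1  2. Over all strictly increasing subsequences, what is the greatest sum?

Let S[i] be the best sum of a strictly increasing subsequence ending at i:
i:      1  2  3  4  5  6  7  8  9 10 11 12
a[i]:   5  6  9  3  8  4 11  7 10 12  1  2
S:      5 11 20  3 19  7 31 18 30 43  1  3
Maximum is 43 (e.g. 5 + 6 + 9 + 11 + 12).

43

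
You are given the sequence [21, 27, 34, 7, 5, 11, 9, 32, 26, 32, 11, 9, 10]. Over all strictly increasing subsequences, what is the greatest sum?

Let S[i] be the best sum of a strictly increasing subsequence ending at i:
i:      1  2  3  4  5  6  7  8  9 10 11 12 13
a[i]:  21 27 34  7  5 11  9 32 26 32 11  9 10
S:     21 48 82  7  5 18 16 80 47 80 27 16 26
Maximum is 82 (e.g. 21 + 27 + 34).

82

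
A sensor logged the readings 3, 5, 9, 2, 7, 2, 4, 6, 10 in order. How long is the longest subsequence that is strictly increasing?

Track the smallest tail for each achievable length (strict):
3 → extends → [3]
5 → extends → [3, 5]
9 → extends → [3, 5, 9]
2 → replaces 3 → [2, 5, 9]
7 → replaces 9 → [2, 5, 7]
2 → already a tail → [2, 5, 7]
4 → replaces 5 → [2, 4, 7]
6 → replaces 7 → [2, 4, 6]
10 → extends → [2, 4, 6, 10]
Four tails, so the longest strictly increasing subsequence has length 4 (e.g. 3, 5, 9, 10).

4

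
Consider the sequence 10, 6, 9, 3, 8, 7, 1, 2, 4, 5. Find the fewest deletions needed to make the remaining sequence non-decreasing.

6

Fewest deletions = n − (longest non-decreasing subsequence).
i:      1  2  3  4  5  6  7  8  9 10
a[i]:  10  6  9  3  8  7  1  2  4  5
dp:     1  1  2  1  2  2  1  2  3  4
max dp = 4, so deletions = 10 − 4 = 6.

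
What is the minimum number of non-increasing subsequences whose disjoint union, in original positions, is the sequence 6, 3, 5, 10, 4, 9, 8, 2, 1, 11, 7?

Place each on the leftmost legal pile:
6 → new pile 1 (tops now [6])
3 → pile 1 (tops now [3])
5 → new pile 2 (tops now [3, 5])
10 → new pile 3 (tops now [3, 5, 10])
4 → pile 2 (tops now [3, 4, 10])
9 → pile 3 (tops now [3, 4, 9])
8 → pile 3 (tops now [3, 4, 8])
2 → pile 1 (tops now [2, 4, 8])
1 → pile 1 (tops now [1, 4, 8])
11 → new pile 4 (tops now [1, 4, 8, 11])
7 → pile 3 (tops now [1, 4, 7, 11])
Four piles.

4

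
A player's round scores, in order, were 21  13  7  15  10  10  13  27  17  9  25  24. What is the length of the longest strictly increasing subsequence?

5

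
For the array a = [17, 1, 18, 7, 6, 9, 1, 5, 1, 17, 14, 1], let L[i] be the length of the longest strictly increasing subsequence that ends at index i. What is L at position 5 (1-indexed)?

2

dp[i] = 1 + max{dp[j] : j<i, a[j]<a[i]} (or 1 if no such j):
i:      1  2  3  4  5  6  7  8  9 10 11 12
a[i]:  17  1 18  7  6  9  1  5  1 17 14  1
dp:     1  1  2  2  2  3  1  2  1  4  4  1
At index 5 the value is 2.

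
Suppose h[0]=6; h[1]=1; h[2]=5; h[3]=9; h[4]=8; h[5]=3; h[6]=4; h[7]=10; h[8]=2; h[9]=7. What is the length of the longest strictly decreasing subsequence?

4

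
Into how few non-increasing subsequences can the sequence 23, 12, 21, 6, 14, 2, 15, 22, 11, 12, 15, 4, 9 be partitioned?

The minimum number of non-increasing subsequences covering a sequence equals the length of its longest strictly increasing subsequence.
LIS length is 4 (e.g. 12, 14, 15, 22), so 4 piles are needed.

4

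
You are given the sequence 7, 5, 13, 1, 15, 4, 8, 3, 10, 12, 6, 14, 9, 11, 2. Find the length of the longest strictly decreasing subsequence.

5

Let dp[i] be the longest strictly decreasing subsequence ending at i:
i:      1  2  3  4  5  6  7  8  9 10 11 12 13 14 15
a[i]:   7  5 13  1 15  4  8  3 10 12  6 14  9 11  2
dp:     1  2  1  3  1  3  2  4  2  2  3  2  3  3  5
Maximum is 5.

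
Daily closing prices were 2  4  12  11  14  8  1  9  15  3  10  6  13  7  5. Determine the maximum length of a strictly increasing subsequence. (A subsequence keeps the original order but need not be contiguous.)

Track the smallest tail for each achievable length (strict):
2 → extends → [2]
4 → extends → [2, 4]
12 → extends → [2, 4, 12]
11 → replaces 12 → [2, 4, 11]
14 → extends → [2, 4, 11, 14]
8 → replaces 11 → [2, 4, 8, 14]
1 → replaces 2 → [1, 4, 8, 14]
9 → replaces 14 → [1, 4, 8, 9]
15 → extends → [1, 4, 8, 9, 15]
3 → replaces 4 → [1, 3, 8, 9, 15]
10 → replaces 15 → [1, 3, 8, 9, 10]
6 → replaces 8 → [1, 3, 6, 9, 10]
13 → extends → [1, 3, 6, 9, 10, 13]
7 → replaces 9 → [1, 3, 6, 7, 10, 13]
5 → replaces 6 → [1, 3, 5, 7, 10, 13]
Six tails, so the longest strictly increasing subsequence has length 6 (e.g. 2, 4, 8, 9, 10, 13).

6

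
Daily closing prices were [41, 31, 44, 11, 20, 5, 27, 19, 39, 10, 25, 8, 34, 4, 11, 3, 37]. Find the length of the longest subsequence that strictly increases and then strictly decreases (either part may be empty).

8

inc[i] = longest strictly increasing subsequence ending at i; dec[i] = longest strictly decreasing subsequence starting at i:
i:      1  2  3  4  5  6  7  8  9 10 11 12 13 14 15 16 17
a[i]:  41 31 44 11 20  5 27 19 39 10 25  8 34  4 11  3 37
inc:    1  1  2  1  2  1  3  2  4  2  3  2  4  1  3  1  5
dec:    8  7  7  5  6  3  6  5  5  4  4  3  3  2  2  1  1
Best peak at i=1 (value 41): inc=1, dec=8, length 1+8−1 = 8.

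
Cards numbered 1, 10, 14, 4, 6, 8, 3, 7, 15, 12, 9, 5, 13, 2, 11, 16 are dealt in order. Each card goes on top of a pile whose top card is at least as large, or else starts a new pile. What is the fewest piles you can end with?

Place each on the leftmost legal pile:
1 → new pile 1 (tops now [1])
10 → new pile 2 (tops now [1, 10])
14 → new pile 3 (tops now [1, 10, 14])
4 → pile 2 (tops now [1, 4, 14])
6 → pile 3 (tops now [1, 4, 6])
8 → new pile 4 (tops now [1, 4, 6, 8])
3 → pile 2 (tops now [1, 3, 6, 8])
7 → pile 4 (tops now [1, 3, 6, 7])
15 → new pile 5 (tops now [1, 3, 6, 7, 15])
12 → pile 5 (tops now [1, 3, 6, 7, 12])
9 → pile 5 (tops now [1, 3, 6, 7, 9])
5 → pile 3 (tops now [1, 3, 5, 7, 9])
13 → new pile 6 (tops now [1, 3, 5, 7, 9, 13])
2 → pile 2 (tops now [1, 2, 5, 7, 9, 13])
11 → pile 6 (tops now [1, 2, 5, 7, 9, 11])
16 → new pile 7 (tops now [1, 2, 5, 7, 9, 11, 16])
Seven piles.

7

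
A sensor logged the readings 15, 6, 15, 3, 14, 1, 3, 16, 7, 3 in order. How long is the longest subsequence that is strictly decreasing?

4

Negate each value so 'decreasing' becomes 'increasing', then run patience tails on the negated sequence:
-15 → extends → [-15]
-6 → extends → [-15, -6]
-15 → already a tail → [-15, -6]
-3 → extends → [-15, -6, -3]
-14 → replaces -6 → [-15, -14, -3]
-1 → extends → [-15, -14, -3, -1]
-3 → already a tail → [-15, -14, -3, -1]
-16 → replaces -15 → [-16, -14, -3, -1]
-7 → replaces -3 → [-16, -14, -7, -1]
-3 → replaces -1 → [-16, -14, -7, -3]
Four tails, so the longest strictly decreasing subsequence of the original has length 4.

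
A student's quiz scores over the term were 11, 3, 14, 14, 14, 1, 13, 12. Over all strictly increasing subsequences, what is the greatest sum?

25

Let S[i] be the best sum of a strictly increasing subsequence ending at i:
i:      1  2  3  4  5  6  7  8
a[i]:  11  3 14 14 14  1 13 12
S:     11  3 25 25 25  1 24 23
Maximum is 25 (e.g. 11 + 14).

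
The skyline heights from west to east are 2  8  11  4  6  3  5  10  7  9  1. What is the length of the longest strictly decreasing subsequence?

4

Let dp[i] be the longest strictly decreasing subsequence ending at i:
i:      1  2  3  4  5  6  7  8  9 10 11
a[i]:   2  8 11  4  6  3  5 10  7  9  1
dp:     1  1  1  2  2  3  3  2  3  3  4
Maximum is 4.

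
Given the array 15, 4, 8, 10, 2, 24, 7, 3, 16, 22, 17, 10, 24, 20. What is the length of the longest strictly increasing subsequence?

6

Let dp[i] be the length of the longest such subsequence ending at index i:
i:      1  2  3  4  5  6  7  8  9 10 11 12 13 14
a[i]:  15  4  8 10  2 24  7  3 16 22 17 10 24 20
dp:     1  1  2  3  1  4  2  2  4  5  5  3  6  6
Maximum dp value is 6.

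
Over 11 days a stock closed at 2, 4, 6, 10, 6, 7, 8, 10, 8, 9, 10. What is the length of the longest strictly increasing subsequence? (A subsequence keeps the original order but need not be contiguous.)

7

Let dp[i] be the length of the longest such subsequence ending at index i:
i:      1  2  3  4  5  6  7  8  9 10 11
a[i]:   2  4  6 10  6  7  8 10  8  9 10
dp:     1  2  3  4  3  4  5  6  5  6  7
Maximum dp value is 7.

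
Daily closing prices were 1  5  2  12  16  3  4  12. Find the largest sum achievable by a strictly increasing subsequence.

34

Let S[i] be the best sum of a strictly increasing subsequence ending at i:
i:      1  2  3  4  5  6  7  8
a[i]:   1  5  2 12 16  3  4 12
S:      1  6  3 18 34  6 10 22
Maximum is 34 (e.g. 1 + 5 + 12 + 16).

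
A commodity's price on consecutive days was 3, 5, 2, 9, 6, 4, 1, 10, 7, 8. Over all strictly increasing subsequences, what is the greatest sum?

Let S[i] be the best sum of a strictly increasing subsequence ending at i:
i:      1  2  3  4  5  6  7  8  9 10
a[i]:   3  5  2  9  6  4  1 10  7  8
S:      3  8  2 17 14  7  1 27 21 29
Maximum is 29 (e.g. 3 + 5 + 6 + 7 + 8).

29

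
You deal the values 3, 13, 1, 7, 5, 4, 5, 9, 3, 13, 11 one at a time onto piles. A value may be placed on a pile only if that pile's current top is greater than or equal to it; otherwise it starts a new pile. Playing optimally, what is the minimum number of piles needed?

5

The minimum number of non-increasing subsequences covering a sequence equals the length of its longest strictly increasing subsequence.
LIS length is 5 (e.g. 3, 4, 5, 9, 13), so 5 piles are needed.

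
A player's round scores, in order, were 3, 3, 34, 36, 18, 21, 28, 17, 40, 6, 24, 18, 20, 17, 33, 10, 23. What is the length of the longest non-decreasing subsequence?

6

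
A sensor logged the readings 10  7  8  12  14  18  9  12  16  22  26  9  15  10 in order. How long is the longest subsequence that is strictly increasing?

7

Let dp[i] be the length of the longest such subsequence ending at index i:
i:      1  2  3  4  5  6  7  8  9 10 11 12 13 14
a[i]:  10  7  8 12 14 18  9 12 16 22 26  9 15 10
dp:     1  1  2  3  4  5  3  4  5  6  7  3  5  4
Maximum dp value is 7.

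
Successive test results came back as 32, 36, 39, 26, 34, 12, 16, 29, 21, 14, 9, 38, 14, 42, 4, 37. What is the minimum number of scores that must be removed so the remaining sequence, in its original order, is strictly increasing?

Fewest deletions = n − (longest strictly increasing subsequence).
i:      1  2  3  4  5  6  7  8  9 10 11 12 13 14 15 16
a[i]:  32 36 39 26 34 12 16 29 21 14  9 38 14 42  4 37
dp:     1  2  3  1  2  1  2  3  3  2  1  4  2  5  1  4
max dp = 5, so deletions = 16 − 5 = 11.

11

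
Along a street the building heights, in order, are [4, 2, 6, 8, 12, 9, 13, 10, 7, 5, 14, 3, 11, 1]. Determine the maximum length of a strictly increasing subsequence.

Let dp[i] be the length of the longest such subsequence ending at index i:
i:      1  2  3  4  5  6  7  8  9 10 11 12 13 14
a[i]:   4  2  6  8 12  9 13 10  7  5 14  3 11  1
dp:     1  1  2  3  4  4  5  5  3  2  6  2  6  1
Maximum dp value is 6.

6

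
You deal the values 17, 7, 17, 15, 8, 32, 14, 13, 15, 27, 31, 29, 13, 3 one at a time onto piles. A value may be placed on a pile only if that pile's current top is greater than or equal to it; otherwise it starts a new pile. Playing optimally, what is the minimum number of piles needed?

Place each on the leftmost legal pile:
17 → new pile 1 (tops now [17])
7 → pile 1 (tops now [7])
17 → new pile 2 (tops now [7, 17])
15 → pile 2 (tops now [7, 15])
8 → pile 2 (tops now [7, 8])
32 → new pile 3 (tops now [7, 8, 32])
14 → pile 3 (tops now [7, 8, 14])
13 → pile 3 (tops now [7, 8, 13])
15 → new pile 4 (tops now [7, 8, 13, 15])
27 → new pile 5 (tops now [7, 8, 13, 15, 27])
31 → new pile 6 (tops now [7, 8, 13, 15, 27, 31])
29 → pile 6 (tops now [7, 8, 13, 15, 27, 29])
13 → pile 3 (tops now [7, 8, 13, 15, 27, 29])
3 → pile 1 (tops now [3, 8, 13, 15, 27, 29])
Six piles.

6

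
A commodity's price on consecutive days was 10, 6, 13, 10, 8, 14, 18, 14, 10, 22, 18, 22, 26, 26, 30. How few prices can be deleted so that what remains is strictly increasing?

Fewest deletions = n − (longest strictly increasing subsequence).
i:      1  2  3  4  5  6  7  8  9 10 11 12 13 14 15
a[i]:  10  6 13 10  8 14 18 14 10 22 18 22 26 26 30
dp:     1  1  2  2  2  3  4  3  3  5  4  5  6  6  7
max dp = 7, so deletions = 15 − 7 = 8.

8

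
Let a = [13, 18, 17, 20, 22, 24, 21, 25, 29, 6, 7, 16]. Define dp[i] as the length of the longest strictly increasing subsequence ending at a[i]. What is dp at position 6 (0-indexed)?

dp[i] = 1 + max{dp[j] : j<i, a[j]<a[i]} (or 1 if no such j):
i:      0  1  2  3  4  5  6  7  8  9 10 11
a[i]:  13 18 17 20 22 24 21 25 29  6  7 16
dp:     1  2  2  3  4  5  4  6  7  1  2  3
At index 6 the value is 4.

4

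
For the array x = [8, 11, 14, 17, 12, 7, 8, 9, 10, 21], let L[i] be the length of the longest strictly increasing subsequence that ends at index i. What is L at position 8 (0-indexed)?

dp[i] = 1 + max{dp[j] : j<i, x[j]<x[i]} (or 1 if no such j):
i:      0  1  2  3  4  5  6  7  8  9
x[i]:   8 11 14 17 12  7  8  9 10 21
dp:     1  2  3  4  3  1  2  3  4  5
At index 8 the value is 4.

4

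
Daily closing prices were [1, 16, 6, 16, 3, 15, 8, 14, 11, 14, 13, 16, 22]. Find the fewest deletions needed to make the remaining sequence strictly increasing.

Fewest deletions = n − (longest strictly increasing subsequence).
i:      1  2  3  4  5  6  7  8  9 10 11 12 13
a[i]:   1 16  6 16  3 15  8 14 11 14 13 16 22
dp:     1  2  2  3  2  3  3  4  4  5  5  6  7
max dp = 7, so deletions = 13 − 7 = 6.

6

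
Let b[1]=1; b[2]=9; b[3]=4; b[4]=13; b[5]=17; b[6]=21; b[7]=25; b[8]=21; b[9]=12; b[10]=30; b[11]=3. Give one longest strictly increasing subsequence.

1, 9, 13, 17, 21, 25, 30

Patience tails give the LIS length; then backtrack through the dp parents:
1 → extends → [1]
9 → extends → [1, 9]
4 → replaces 9 → [1, 4]
13 → extends → [1, 4, 13]
17 → extends → [1, 4, 13, 17]
21 → extends → [1, 4, 13, 17, 21]
25 → extends → [1, 4, 13, 17, 21, 25]
21 → already a tail → [1, 4, 13, 17, 21, 25]
12 → replaces 13 → [1, 4, 12, 17, 21, 25]
30 → extends → [1, 4, 12, 17, 21, 25, 30]
3 → replaces 4 → [1, 3, 12, 17, 21, 25, 30]
Length 7; one witness is 1, 9, 13, 17, 21, 25, 30.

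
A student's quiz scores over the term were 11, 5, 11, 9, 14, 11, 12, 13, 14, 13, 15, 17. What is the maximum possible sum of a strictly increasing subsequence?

96

Let S[i] be the best sum of a strictly increasing subsequence ending at i:
i:      1  2  3  4  5  6  7  8  9 10 11 12
a[i]:  11  5 11  9 14 11 12 13 14 13 15 17
S:     11  5 16 14 30 25 37 50 64 50 79 96
Maximum is 96 (e.g. 5 + 9 + 11 + 12 + 13 + 14 + 15 + 17).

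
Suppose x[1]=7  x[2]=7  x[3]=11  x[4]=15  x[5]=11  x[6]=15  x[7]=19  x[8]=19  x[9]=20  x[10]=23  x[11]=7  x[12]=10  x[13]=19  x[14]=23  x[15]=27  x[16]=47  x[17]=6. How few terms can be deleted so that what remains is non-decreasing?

5

Fewest deletions = n − (longest non-decreasing subsequence).
Patience tails:
7 → extends → [7]
7 → extends → [7, 7]
11 → extends → [7, 7, 11]
15 → extends → [7, 7, 11, 15]
11 → replaces 15 → [7, 7, 11, 11]
15 → extends → [7, 7, 11, 11, 15]
19 → extends → [7, 7, 11, 11, 15, 19]
19 → extends → [7, 7, 11, 11, 15, 19, 19]
20 → extends → [7, 7, 11, 11, 15, 19, 19, 20]
23 → extends → [7, 7, 11, 11, 15, 19, 19, 20, 23]
7 → replaces 11 → [7, 7, 7, 11, 15, 19, 19, 20, 23]
10 → replaces 11 → [7, 7, 7, 10, 15, 19, 19, 20, 23]
19 → replaces 20 → [7, 7, 7, 10, 15, 19, 19, 19, 23]
23 → extends → [7, 7, 7, 10, 15, 19, 19, 19, 23, 23]
27 → extends → [7, 7, 7, 10, 15, 19, 19, 19, 23, 23, 27]
47 → extends → [7, 7, 7, 10, 15, 19, 19, 19, 23, 23, 27, 47]
6 → replaces 7 → [6, 7, 7, 10, 15, 19, 19, 19, 23, 23, 27, 47]
Longest non-decreasing subsequence has length 12, so deletions = 17 − 12 = 5.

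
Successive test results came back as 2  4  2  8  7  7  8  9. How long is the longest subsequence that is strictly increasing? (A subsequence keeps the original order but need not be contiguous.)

5

Track the smallest tail for each achievable length (strict):
2 → extends → [2]
4 → extends → [2, 4]
2 → already a tail → [2, 4]
8 → extends → [2, 4, 8]
7 → replaces 8 → [2, 4, 7]
7 → already a tail → [2, 4, 7]
8 → extends → [2, 4, 7, 8]
9 → extends → [2, 4, 7, 8, 9]
Five tails, so the longest strictly increasing subsequence has length 5 (e.g. 2, 4, 7, 8, 9).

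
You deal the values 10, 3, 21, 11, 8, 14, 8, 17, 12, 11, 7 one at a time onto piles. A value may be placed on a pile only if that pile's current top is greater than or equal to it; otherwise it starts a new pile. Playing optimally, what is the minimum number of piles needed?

4

Place each on the leftmost legal pile:
10 → new pile 1 (tops now [10])
3 → pile 1 (tops now [3])
21 → new pile 2 (tops now [3, 21])
11 → pile 2 (tops now [3, 11])
8 → pile 2 (tops now [3, 8])
14 → new pile 3 (tops now [3, 8, 14])
8 → pile 2 (tops now [3, 8, 14])
17 → new pile 4 (tops now [3, 8, 14, 17])
12 → pile 3 (tops now [3, 8, 12, 17])
11 → pile 3 (tops now [3, 8, 11, 17])
7 → pile 2 (tops now [3, 7, 11, 17])
Four piles.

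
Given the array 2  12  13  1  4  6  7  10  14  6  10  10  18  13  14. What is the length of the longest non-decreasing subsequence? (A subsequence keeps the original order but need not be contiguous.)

Track the smallest tail for each achievable length (allowing ties):
2 → extends → [2]
12 → extends → [2, 12]
13 → extends → [2, 12, 13]
1 → replaces 2 → [1, 12, 13]
4 → replaces 12 → [1, 4, 13]
6 → replaces 13 → [1, 4, 6]
7 → extends → [1, 4, 6, 7]
10 → extends → [1, 4, 6, 7, 10]
14 → extends → [1, 4, 6, 7, 10, 14]
6 → replaces 7 → [1, 4, 6, 6, 10, 14]
10 → replaces 14 → [1, 4, 6, 6, 10, 10]
10 → extends → [1, 4, 6, 6, 10, 10, 10]
18 → extends → [1, 4, 6, 6, 10, 10, 10, 18]
13 → replaces 18 → [1, 4, 6, 6, 10, 10, 10, 13]
14 → extends → [1, 4, 6, 6, 10, 10, 10, 13, 14]
Nine tails, so the longest non-decreasing subsequence has length 9 (e.g. 2, 4, 6, 7, 10, 10, 10, 13, 14).

9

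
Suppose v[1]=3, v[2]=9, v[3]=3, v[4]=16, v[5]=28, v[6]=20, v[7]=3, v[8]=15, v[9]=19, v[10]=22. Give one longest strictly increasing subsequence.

3, 9, 16, 20, 22

Patience tails give the LIS length; then backtrack through the dp parents:
3 → extends → [3]
9 → extends → [3, 9]
3 → already a tail → [3, 9]
16 → extends → [3, 9, 16]
28 → extends → [3, 9, 16, 28]
20 → replaces 28 → [3, 9, 16, 20]
3 → already a tail → [3, 9, 16, 20]
15 → replaces 16 → [3, 9, 15, 20]
19 → replaces 20 → [3, 9, 15, 19]
22 → extends → [3, 9, 15, 19, 22]
Length 5; one witness is 3, 9, 16, 20, 22.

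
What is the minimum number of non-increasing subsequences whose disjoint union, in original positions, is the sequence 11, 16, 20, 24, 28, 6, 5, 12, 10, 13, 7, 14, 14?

5

Place each on the leftmost legal pile:
11 → new pile 1 (tops now [11])
16 → new pile 2 (tops now [11, 16])
20 → new pile 3 (tops now [11, 16, 20])
24 → new pile 4 (tops now [11, 16, 20, 24])
28 → new pile 5 (tops now [11, 16, 20, 24, 28])
6 → pile 1 (tops now [6, 16, 20, 24, 28])
5 → pile 1 (tops now [5, 16, 20, 24, 28])
12 → pile 2 (tops now [5, 12, 20, 24, 28])
10 → pile 2 (tops now [5, 10, 20, 24, 28])
13 → pile 3 (tops now [5, 10, 13, 24, 28])
7 → pile 2 (tops now [5, 7, 13, 24, 28])
14 → pile 4 (tops now [5, 7, 13, 14, 28])
14 → pile 4 (tops now [5, 7, 13, 14, 28])
Five piles.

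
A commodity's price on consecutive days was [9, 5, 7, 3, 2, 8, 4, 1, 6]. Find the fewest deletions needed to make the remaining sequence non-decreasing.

6

Fewest deletions = n − (longest non-decreasing subsequence).
Patience tails:
9 → extends → [9]
5 → replaces 9 → [5]
7 → extends → [5, 7]
3 → replaces 5 → [3, 7]
2 → replaces 3 → [2, 7]
8 → extends → [2, 7, 8]
4 → replaces 7 → [2, 4, 8]
1 → replaces 2 → [1, 4, 8]
6 → replaces 8 → [1, 4, 6]
Longest non-decreasing subsequence has length 3, so deletions = 9 − 3 = 6.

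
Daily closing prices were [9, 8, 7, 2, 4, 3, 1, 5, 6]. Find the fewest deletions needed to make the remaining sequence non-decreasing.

5

Fewest deletions = n − (longest non-decreasing subsequence).
i:     1 2 3 4 5 6 7 8 9
a[i]:  9 8 7 2 4 3 1 5 6
dp:    1 1 1 1 2 2 1 3 4
max dp = 4, so deletions = 9 − 4 = 5.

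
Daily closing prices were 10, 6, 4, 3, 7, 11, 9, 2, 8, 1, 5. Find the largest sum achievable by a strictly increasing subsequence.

24

Let S[i] be the best sum of a strictly increasing subsequence ending at i:
i:      1  2  3  4  5  6  7  8  9 10 11
a[i]:  10  6  4  3  7 11  9  2  8  1  5
S:     10  6  4  3 13 24 22  2 21  1  9
Maximum is 24 (e.g. 6 + 7 + 11).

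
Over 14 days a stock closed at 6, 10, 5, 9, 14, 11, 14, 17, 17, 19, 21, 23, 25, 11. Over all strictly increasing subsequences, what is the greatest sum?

Let S[i] be the best sum of a strictly increasing subsequence ending at i:
i:       1   2   3   4   5   6   7   8   9  10  11  12  13  14
a[i]:    6  10   5   9  14  11  14  17  17  19  21  23  25  11
S:       6  16   5  15  30  27  41  58  58  77  98 121 146  27
Maximum is 146 (e.g. 6 + 10 + 11 + 14 + 17 + 19 + 21 + 23 + 25).

146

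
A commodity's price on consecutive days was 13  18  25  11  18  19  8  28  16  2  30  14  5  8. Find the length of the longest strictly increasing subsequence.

Track the smallest tail for each achievable length (strict):
13 → extends → [13]
18 → extends → [13, 18]
25 → extends → [13, 18, 25]
11 → replaces 13 → [11, 18, 25]
18 → already a tail → [11, 18, 25]
19 → replaces 25 → [11, 18, 19]
8 → replaces 11 → [8, 18, 19]
28 → extends → [8, 18, 19, 28]
16 → replaces 18 → [8, 16, 19, 28]
2 → replaces 8 → [2, 16, 19, 28]
30 → extends → [2, 16, 19, 28, 30]
14 → replaces 16 → [2, 14, 19, 28, 30]
5 → replaces 14 → [2, 5, 19, 28, 30]
8 → replaces 19 → [2, 5, 8, 28, 30]
Five tails, so the longest strictly increasing subsequence has length 5 (e.g. 13, 18, 25, 28, 30).

5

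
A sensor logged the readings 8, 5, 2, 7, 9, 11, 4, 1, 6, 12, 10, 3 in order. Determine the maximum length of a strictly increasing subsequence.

5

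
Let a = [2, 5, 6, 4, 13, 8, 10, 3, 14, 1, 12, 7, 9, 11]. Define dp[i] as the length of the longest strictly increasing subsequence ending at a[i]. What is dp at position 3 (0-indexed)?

2

dp[i] = 1 + max{dp[j] : j<i, a[j]<a[i]} (or 1 if no such j):
i:      0  1  2  3  4  5  6  7  8  9 10 11 12 13
a[i]:   2  5  6  4 13  8 10  3 14  1 12  7  9 11
dp:     1  2  3  2  4  4  5  2  6  1  6  4  5  6
At index 3 the value is 2.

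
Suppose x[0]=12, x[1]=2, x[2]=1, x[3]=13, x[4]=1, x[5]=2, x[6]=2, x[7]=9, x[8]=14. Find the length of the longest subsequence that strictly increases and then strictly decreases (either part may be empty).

4

inc[i] = longest strictly increasing subsequence ending at i; dec[i] = longest strictly decreasing subsequence starting at i:
i:      0  1  2  3  4  5  6  7  8
x[i]:  12  2  1 13  1  2  2  9 14
inc:    1  1  1  2  1  2  2  3  4
dec:    3  2  1  2  1  1  1  1  1
Best peak at i=8 (value 14): inc=4, dec=1, length 4+1−1 = 4.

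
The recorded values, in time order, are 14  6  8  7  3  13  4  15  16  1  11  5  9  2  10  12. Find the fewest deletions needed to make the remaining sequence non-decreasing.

Fewest deletions = n − (longest non-decreasing subsequence).
i:      1  2  3  4  5  6  7  8  9 10 11 12 13 14 15 16
a[i]:  14  6  8  7  3 13  4 15 16  1 11  5  9  2 10 12
dp:     1  1  2  2  1  3  2  4  5  1  3  3  4  2  5  6
max dp = 6, so deletions = 16 − 6 = 10.

10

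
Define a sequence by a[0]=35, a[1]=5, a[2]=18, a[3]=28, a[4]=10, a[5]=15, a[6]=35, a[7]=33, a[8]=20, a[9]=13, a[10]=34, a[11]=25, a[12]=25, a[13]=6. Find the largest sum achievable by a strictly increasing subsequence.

Let S[i] be the best sum of a strictly increasing subsequence ending at i:
i:       0   1   2   3   4   5   6   7   8   9  10  11  12  13
a[i]:   35   5  18  28  10  15  35  33  20  13  34  25  25   6
S:      35   5  23  51  15  30  86  84  50  28 118  75  75  11
Maximum is 118 (e.g. 5 + 18 + 28 + 33 + 34).

118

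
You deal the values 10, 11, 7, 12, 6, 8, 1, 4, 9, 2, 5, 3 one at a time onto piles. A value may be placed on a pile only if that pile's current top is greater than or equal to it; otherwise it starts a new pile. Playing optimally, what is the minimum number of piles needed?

3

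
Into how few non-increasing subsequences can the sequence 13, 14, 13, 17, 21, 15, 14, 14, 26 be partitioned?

Place each on the leftmost legal pile:
13 → new pile 1 (tops now [13])
14 → new pile 2 (tops now [13, 14])
13 → pile 1 (tops now [13, 14])
17 → new pile 3 (tops now [13, 14, 17])
21 → new pile 4 (tops now [13, 14, 17, 21])
15 → pile 3 (tops now [13, 14, 15, 21])
14 → pile 2 (tops now [13, 14, 15, 21])
14 → pile 2 (tops now [13, 14, 15, 21])
26 → new pile 5 (tops now [13, 14, 15, 21, 26])
Five piles.

5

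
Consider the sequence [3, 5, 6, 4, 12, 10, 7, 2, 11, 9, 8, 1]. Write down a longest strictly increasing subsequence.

3, 5, 6, 10, 11

Patience tails give the LIS length; then backtrack through the dp parents:
3 → extends → [3]
5 → extends → [3, 5]
6 → extends → [3, 5, 6]
4 → replaces 5 → [3, 4, 6]
12 → extends → [3, 4, 6, 12]
10 → replaces 12 → [3, 4, 6, 10]
7 → replaces 10 → [3, 4, 6, 7]
2 → replaces 3 → [2, 4, 6, 7]
11 → extends → [2, 4, 6, 7, 11]
9 → replaces 11 → [2, 4, 6, 7, 9]
8 → replaces 9 → [2, 4, 6, 7, 8]
1 → replaces 2 → [1, 4, 6, 7, 8]
Length 5; one witness is 3, 5, 6, 10, 11.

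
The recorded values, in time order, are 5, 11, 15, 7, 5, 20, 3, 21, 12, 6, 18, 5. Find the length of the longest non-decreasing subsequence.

5

Track the smallest tail for each achievable length (allowing ties):
5 → extends → [5]
11 → extends → [5, 11]
15 → extends → [5, 11, 15]
7 → replaces 11 → [5, 7, 15]
5 → replaces 7 → [5, 5, 15]
20 → extends → [5, 5, 15, 20]
3 → replaces 5 → [3, 5, 15, 20]
21 → extends → [3, 5, 15, 20, 21]
12 → replaces 15 → [3, 5, 12, 20, 21]
6 → replaces 12 → [3, 5, 6, 20, 21]
18 → replaces 20 → [3, 5, 6, 18, 21]
5 → replaces 6 → [3, 5, 5, 18, 21]
Five tails, so the longest non-decreasing subsequence has length 5 (e.g. 5, 11, 15, 20, 21).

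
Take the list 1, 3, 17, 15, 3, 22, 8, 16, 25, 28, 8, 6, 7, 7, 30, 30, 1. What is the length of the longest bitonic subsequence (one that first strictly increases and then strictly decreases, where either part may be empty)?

inc[i] = longest strictly increasing subsequence ending at i; dec[i] = longest strictly decreasing subsequence starting at i:
i:      1  2  3  4  5  6  7  8  9 10 11 12 13 14 15 16 17
a[i]:   1  3 17 15  3 22  8 16 25 28  8  6  7  7 30 30  1
inc:    1  2  3  3  2  4  3  4  5  6  3  3  4  4  7  7  1
dec:    1  2  5  4  2  5  3  4  4  4  3  2  2  2  2  2  1
Best peak at i=10 (value 28): inc=6, dec=4, length 6+4−1 = 9.

9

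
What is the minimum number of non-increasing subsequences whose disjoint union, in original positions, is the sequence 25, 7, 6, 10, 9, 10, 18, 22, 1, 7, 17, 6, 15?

5

Place each on the leftmost legal pile:
25 → new pile 1 (tops now [25])
7 → pile 1 (tops now [7])
6 → pile 1 (tops now [6])
10 → new pile 2 (tops now [6, 10])
9 → pile 2 (tops now [6, 9])
10 → new pile 3 (tops now [6, 9, 10])
18 → new pile 4 (tops now [6, 9, 10, 18])
22 → new pile 5 (tops now [6, 9, 10, 18, 22])
1 → pile 1 (tops now [1, 9, 10, 18, 22])
7 → pile 2 (tops now [1, 7, 10, 18, 22])
17 → pile 4 (tops now [1, 7, 10, 17, 22])
6 → pile 2 (tops now [1, 6, 10, 17, 22])
15 → pile 4 (tops now [1, 6, 10, 15, 22])
Five piles.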